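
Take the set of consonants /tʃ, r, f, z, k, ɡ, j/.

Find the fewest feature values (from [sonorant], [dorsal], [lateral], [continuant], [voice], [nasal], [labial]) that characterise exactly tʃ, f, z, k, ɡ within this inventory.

[−sonorant]

/tʃ, f, z, k, ɡ/ are exactly the [−sonorant] segments in the inventory, so a single feature suffices.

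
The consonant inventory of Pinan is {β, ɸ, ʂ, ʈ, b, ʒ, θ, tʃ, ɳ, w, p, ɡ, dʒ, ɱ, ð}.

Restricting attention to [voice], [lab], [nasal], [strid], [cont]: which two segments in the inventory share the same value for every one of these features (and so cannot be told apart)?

Both /w/ and /β/ are [+voice], [+labial], [-nasal], [-strident], [+continuant]. Since the list omits [sonorant], [round] and [dorsal] — which do distinguish the labial-velar glide from the voiced bilabial fricative — this pair collapses; all other pairs remain distinct.

w, β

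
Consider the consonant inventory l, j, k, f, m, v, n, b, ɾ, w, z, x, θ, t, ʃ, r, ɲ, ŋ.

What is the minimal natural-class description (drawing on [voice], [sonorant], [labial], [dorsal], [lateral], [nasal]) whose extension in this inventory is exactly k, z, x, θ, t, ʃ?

[−sonorant, −labial]

The class [−sonorant], [−labial] has exactly /k, z, x, θ, t, ʃ/ as its extension in this inventory. No smaller conjunction from the listed features achieves this: [−labial] alone would also admit /l, j, n, ɾ, …/; [−sonorant] alone would also admit /f, v, b/; and checking the remaining single features turns up none with this extension.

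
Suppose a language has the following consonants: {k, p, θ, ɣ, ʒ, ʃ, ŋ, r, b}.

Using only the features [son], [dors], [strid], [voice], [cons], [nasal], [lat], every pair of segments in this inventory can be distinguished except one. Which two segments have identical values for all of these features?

Both /p/ and /θ/ are [-sonorant], [-dorsal], [-strident], [-voice], [+consonantal], [-nasal], [-lateral]. Since the list omits [continuant], [labial] and [coronal] — which do distinguish the voiceless bilabial stop from the voiceless dental fricative — this pair collapses; all other pairs remain distinct.

p, θ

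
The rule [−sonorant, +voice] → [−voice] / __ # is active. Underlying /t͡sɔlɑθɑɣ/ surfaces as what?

[t͡sɔlɑθɑx]

Only the final segment /ɣ/ is both word-final and matches the structural description. It is a voiced velar fricative, so [−sonorant, +voice] holds; changing it to [−voice] with all other features held fixed yields /x/ (voiceless velar fricative). No other segment meets both the structural description and the environment, so the output is [t͡sɔlɑθɑx].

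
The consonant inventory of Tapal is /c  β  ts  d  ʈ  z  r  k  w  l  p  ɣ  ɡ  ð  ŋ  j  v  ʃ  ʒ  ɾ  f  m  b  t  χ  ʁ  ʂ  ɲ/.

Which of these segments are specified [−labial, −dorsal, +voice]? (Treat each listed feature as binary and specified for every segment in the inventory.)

Checking each segment against [−labial], [−dorsal], [+voice]: /d/ (voiced alveolar stop), /z/ (voiced alveolar fricative), /r/ (alveolar trill), /l/ (alveolar lateral approximant), /ð/ (voiced dental fricative), /ʒ/ (voiced postalveolar fricative), among others, satisfy every feature; every other segment in the inventory fails at least one.

d, z, r, l, ð, ʒ, ɾ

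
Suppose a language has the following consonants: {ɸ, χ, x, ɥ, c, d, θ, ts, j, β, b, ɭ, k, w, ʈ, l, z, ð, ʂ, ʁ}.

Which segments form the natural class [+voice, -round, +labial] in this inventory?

β, b

Eliminate segments failing any feature: /ɸ, χ, x, c, θ, ts, k, ʈ, ʂ/ are [-voice]; /ɥ, w/ are [+round]; /d, j, ɭ, l, z, ð, ʁ/ are [-labial]. The remaining /β, b/ satisfy [+voice], [-round], [+labial].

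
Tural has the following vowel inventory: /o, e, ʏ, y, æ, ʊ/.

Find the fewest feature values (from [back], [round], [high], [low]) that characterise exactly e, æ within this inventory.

/e, æ/ are exactly the [-round] segments in the inventory, so a single feature suffices.

[-round]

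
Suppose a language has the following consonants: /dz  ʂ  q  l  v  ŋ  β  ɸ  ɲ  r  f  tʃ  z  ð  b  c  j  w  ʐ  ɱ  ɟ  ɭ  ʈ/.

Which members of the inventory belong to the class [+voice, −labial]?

dz, l, ŋ, ɲ, r, z, ð, j, ʐ, ɟ, ɭ

Eliminate segments failing any feature: /ʂ, q, ɸ, f, tʃ, c, ʈ/ are [−voice]; /v, β, b, w, ɱ/ are [+labial]. The remaining /dz, l, ŋ, ɲ, r, z, ð, j, ʐ, ɟ, ɭ/ satisfy [+voice], [−labial].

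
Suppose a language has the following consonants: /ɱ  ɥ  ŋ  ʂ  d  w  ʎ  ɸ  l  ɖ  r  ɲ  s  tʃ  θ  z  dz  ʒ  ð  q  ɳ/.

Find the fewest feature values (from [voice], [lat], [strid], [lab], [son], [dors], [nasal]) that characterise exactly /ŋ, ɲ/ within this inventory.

The class [+nasal], [+dorsal] has exactly /ŋ, ɲ/ as its extension in this inventory. No smaller conjunction from the listed features achieves this: [+dorsal] alone would also admit /ɥ, w, ʎ, q/; [+nasal] alone would also admit /ɱ, ɳ/; and checking the remaining single features turns up none with this extension.

[+nasal, +dors]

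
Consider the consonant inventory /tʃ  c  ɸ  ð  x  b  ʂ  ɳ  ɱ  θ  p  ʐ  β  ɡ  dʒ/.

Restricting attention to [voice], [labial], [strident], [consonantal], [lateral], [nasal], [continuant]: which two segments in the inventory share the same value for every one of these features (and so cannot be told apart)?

Both /x/ and /θ/ are [−voice], [−labial], [−strident], [+consonantal], [−lateral], [−nasal], [+continuant]. Since the list omits [coronal] and [dorsal] — which do distinguish the voiceless velar fricative from the voiceless dental fricative — this pair collapses; all other pairs remain distinct.

x, θ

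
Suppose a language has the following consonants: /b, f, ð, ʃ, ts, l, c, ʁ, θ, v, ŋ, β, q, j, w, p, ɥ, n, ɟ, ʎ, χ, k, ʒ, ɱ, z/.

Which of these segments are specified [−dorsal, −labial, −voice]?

ʃ, ts, θ

Eliminate segments failing any feature: /b, f, v, β, p, ɱ/ are [+labial]; /ð, l, n, ʒ, z/ are [+voice]; /c, ʁ, ŋ, q, j, w, ɥ, ɟ, ʎ, χ, k/ are [+dorsal]. The remaining /ʃ, ts, θ/ satisfy [−dorsal], [−labial], [−voice].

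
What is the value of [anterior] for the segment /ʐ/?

[−anterior]

/ʐ/ is the voiced retroflex fricative. The feature [anterior] marks segments coronal articulated at or in front of the alveolar ridge; /ʐ/ lacks this property, so it is [−anterior].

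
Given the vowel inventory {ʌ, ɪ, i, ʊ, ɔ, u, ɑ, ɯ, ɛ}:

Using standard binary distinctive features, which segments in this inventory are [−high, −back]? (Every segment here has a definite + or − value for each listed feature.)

ɛ

Checking each segment against [−high], [−back]: /ɛ/ (mid front unrounded lax vowel) satisfies every feature; every other segment in the inventory fails at least one.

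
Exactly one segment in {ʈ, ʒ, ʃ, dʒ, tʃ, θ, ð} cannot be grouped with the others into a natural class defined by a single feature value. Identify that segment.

[distributed] groups all but one: /ʃ, dʒ, ʒ, θ, ð, tʃ/ share [+distributed] while /ʈ/ (voiceless retroflex stop) alone is [−distributed]. Removing any other segment would not leave a single-feature class that excludes it.

ʈ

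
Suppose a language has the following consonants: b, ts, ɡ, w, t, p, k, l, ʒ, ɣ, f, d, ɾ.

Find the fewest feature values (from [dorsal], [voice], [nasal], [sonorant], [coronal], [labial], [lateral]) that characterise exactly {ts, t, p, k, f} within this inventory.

/ts, t, p, k, f/ are exactly the [-voice] segments in the inventory, so a single feature suffices.

[-voice]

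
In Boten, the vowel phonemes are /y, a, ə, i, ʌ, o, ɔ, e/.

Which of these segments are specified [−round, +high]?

i

First, the [−round] segments are /a, ə, i, ʌ, e/.
Within that set, [+high] leaves /i/.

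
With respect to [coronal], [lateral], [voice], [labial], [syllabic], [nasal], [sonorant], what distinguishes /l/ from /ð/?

/l/ is the alveolar lateral approximant and /ð/ is the voiced dental fricative. Both are [+coronal], [+voice], [−labial], [−syllabic], [−nasal]. /l/ is [+sonorant] while /ð/ is [−sonorant]; /l/ is [+lateral] while /ð/ is [−lateral], so the distinguishing features are [sonorant], [lateral].

[sonorant], [lateral]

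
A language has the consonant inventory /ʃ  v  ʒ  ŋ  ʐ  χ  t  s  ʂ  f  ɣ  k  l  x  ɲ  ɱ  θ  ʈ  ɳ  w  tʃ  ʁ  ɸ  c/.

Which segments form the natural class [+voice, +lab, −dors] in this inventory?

v, ɱ

Eliminate segments failing any feature: /ʃ, χ, t, s, ʂ, f, k, x, θ, ʈ, tʃ, ɸ, c/ are [−voice]; /ʒ, ŋ, ʐ, ɣ, l, ɲ, ɳ, ʁ/ are [−labial]; /w/ is [+dorsal]. The remaining /v, ɱ/ satisfy [+voice], [+labial], [−dorsal].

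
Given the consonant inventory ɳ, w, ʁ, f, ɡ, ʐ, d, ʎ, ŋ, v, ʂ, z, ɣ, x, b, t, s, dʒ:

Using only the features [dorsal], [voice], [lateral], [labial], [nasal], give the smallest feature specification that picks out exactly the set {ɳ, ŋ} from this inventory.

Every target segment is [+nasal] and no other inventory member is, so one feature is enough.

[+nasal]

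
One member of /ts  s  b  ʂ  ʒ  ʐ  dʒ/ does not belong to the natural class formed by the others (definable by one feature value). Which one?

b

/ʂ, dʒ, s, ts, ʐ, ʒ/ are all [+strident], but /b/ (voiced bilabial stop) is [−strident]. No other single segment can be removed to leave a set sharing one feature value that the removed segment lacks, so /b/ is the odd one out.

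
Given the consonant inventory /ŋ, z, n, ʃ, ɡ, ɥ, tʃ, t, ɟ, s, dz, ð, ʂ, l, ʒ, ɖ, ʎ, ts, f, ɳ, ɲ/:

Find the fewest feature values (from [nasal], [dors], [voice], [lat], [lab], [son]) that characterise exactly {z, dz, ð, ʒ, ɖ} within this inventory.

[-son, +voice, -dors]

/z, dz, ð, ʒ, ɖ/ are all [-sonorant], [+voice], [-dorsal], and no other segment in the inventory matches all three values. Dropping any one of them over-generates: [+voice, -dorsal] alone would also admit /n, l, ɳ/; [-sonorant, -dorsal] alone would also admit /ʃ, tʃ, t, s, …/; [-sonorant, +voice] alone would also admit /ɡ, ɟ/. No other combination of two listed features picks out exactly this set either, so fewer than three features will not do.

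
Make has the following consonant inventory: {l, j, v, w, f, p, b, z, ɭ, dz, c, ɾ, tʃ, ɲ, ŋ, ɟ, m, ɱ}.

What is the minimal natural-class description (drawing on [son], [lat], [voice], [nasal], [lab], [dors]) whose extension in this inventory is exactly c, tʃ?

Every target segment is [−voice], [−labial]; each remaining inventory member fails at least one of these. Each conjunct is needed — [−labial] alone would also admit /l, j, z, ɭ, …/; [−voice] alone would also admit /f, p/ — and no other single listed feature has exactly this extension, so two is the minimum.

[−voice, −lab]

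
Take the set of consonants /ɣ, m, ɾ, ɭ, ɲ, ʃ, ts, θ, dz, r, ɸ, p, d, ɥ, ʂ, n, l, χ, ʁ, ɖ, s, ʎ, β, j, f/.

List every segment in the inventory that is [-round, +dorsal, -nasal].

Checking each segment against [-round], [+dorsal], [-nasal]: /ɣ/ (voiced velar fricative), /χ/ (voiceless uvular fricative), /ʁ/ (voiced uvular fricative), /ʎ/ (palatal lateral approximant), /j/ (palatal glide) satisfy every feature; every other segment in the inventory fails at least one.

ɣ, χ, ʁ, ʎ, j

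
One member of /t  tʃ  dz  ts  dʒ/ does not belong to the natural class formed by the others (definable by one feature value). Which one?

t

/tʃ, ts, dz, dʒ/ are all [+delayed release], but /t/ (voiceless alveolar stop) is [−delayed release]. No other single segment can be removed to leave a set sharing one feature value that the removed segment lacks, so /t/ is the odd one out.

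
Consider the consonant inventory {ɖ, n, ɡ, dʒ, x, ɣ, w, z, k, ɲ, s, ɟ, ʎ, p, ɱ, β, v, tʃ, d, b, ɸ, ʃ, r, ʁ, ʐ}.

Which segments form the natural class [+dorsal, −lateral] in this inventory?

Eliminate segments failing any feature: /ɖ, n, dʒ, z, s, p, ɱ, β, v, tʃ, d, b, ɸ, ʃ, r, ʐ/ are [−dorsal]; /ʎ/ is [+lateral]. The remaining /ɡ, x, ɣ, w, k, ɲ, ɟ, ʁ/ satisfy [+dorsal], [−lateral].

ɡ, x, ɣ, w, k, ɲ, ɟ, ʁ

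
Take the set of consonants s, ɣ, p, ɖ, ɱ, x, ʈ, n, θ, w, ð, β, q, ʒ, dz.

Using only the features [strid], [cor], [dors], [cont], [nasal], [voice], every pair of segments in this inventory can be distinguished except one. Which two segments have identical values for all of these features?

w, ɣ

On the given features, /w/ and /ɣ/ have an identical profile: [−strident], [−coronal], [+dorsal], [+continuant], [−nasal], [+voice]. No other two segments in the inventory coincide on all 6 features. (They do differ in [sonorant], [labial] and [round], which are not among the given features.)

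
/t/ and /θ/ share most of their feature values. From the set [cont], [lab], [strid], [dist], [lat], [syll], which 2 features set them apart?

[continuant], [distributed]

The two segments share [-labial], [-strident], [-lateral], [-syllabic]. The only features from the list on which they differ: /t/ is [-continuant] while /θ/ is [+continuant]; /t/ is [-distributed] while /θ/ is [+distributed].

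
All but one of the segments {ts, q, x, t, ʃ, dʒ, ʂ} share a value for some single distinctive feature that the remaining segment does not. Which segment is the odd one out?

The remaining segments after removing /dʒ/ share [-voice]; /dʒ/ (voiced postalveolar affricate) is [+voice]. For every other candidate removal, the leftover set fails to share any single feature value that the removed segment lacks.

dʒ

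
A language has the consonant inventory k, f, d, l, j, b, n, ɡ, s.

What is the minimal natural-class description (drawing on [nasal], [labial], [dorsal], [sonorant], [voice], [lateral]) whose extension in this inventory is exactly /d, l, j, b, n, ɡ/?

[+voice]

/d, l, j, b, n, ɡ/ are exactly the [+voice] segments in the inventory, so a single feature suffices.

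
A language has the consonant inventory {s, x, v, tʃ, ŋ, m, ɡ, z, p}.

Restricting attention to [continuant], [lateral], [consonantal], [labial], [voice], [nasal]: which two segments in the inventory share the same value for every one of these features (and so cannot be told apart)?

s, x

/s/ (voiceless alveolar fricative) and /x/ (voiceless velar fricative) are both [+continuant], [-lateral], [+consonantal], [-labial], [-voice], [-nasal], so none of the listed features separates them. (They do differ in [strident], [coronal] and [dorsal], which are not among the given features.) Every other pair in the inventory differs on at least one listed feature.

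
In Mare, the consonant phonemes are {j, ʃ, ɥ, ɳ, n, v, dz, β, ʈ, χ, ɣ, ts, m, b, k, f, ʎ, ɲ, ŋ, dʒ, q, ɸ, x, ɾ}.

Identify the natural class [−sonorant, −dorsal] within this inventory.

Eliminate segments failing any feature: /j, ɥ, ɳ, n, m, ʎ, ɲ, ŋ, ɾ/ are [+sonorant]; /χ, ɣ, k, q, x/ are [+dorsal]. The remaining /ʃ, v, dz, β, ʈ, ts, b, f, dʒ, ɸ/ satisfy [−sonorant], [−dorsal].

ʃ, v, dz, β, ʈ, ts, b, f, dʒ, ɸ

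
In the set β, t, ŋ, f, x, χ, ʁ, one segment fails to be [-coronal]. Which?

/t/ is the voiceless alveolar stop, which is [+coronal]; the rest — /χ, ŋ, x, f, ʁ, β/ — are [-coronal].

t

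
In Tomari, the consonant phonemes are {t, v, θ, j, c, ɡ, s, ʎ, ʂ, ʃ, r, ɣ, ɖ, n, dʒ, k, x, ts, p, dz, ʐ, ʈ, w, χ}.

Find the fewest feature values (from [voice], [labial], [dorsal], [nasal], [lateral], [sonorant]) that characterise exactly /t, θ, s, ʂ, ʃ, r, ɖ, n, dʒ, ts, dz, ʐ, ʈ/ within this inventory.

/t, θ, s, ʂ, ʃ, r, ɖ, n, dʒ, ts, dz, ʐ, ʈ/ are all [−labial], [−dorsal], and no other segment in the inventory matches both values. Dropping any one of them over-generates: [−dorsal] alone would also admit /v, p/; [−labial] alone would also admit /j, c, ɡ, ʎ, …/. No other single listed feature picks out exactly this set either, so fewer than two features will not do.

[−labial, −dorsal]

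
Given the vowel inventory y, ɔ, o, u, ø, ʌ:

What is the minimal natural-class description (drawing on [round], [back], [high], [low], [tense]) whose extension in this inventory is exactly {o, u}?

The class [+back], [+tense] has exactly /o, u/ as its extension in this inventory. No smaller conjunction from the listed features achieves this: [+tense] alone would also admit /y, ø/; [+back] alone would also admit /ɔ, ʌ/; and checking the remaining single features turns up none with this extension.

[+back, +tense]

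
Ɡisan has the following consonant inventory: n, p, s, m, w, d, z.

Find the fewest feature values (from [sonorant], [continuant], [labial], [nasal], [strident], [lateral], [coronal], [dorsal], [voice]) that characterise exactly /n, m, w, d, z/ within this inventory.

The target set is precisely the extension of [+voice] in this inventory.

[+voice]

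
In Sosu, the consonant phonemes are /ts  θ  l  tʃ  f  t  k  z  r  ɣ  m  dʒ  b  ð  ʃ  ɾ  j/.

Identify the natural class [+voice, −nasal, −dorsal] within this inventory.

Eliminate segments failing any feature: /ts, θ, tʃ, f, t, k, ʃ/ are [−voice]; /ɣ, j/ are [+dorsal]; /m/ is [+nasal]. The remaining /l, z, r, dʒ, b, ð, ɾ/ satisfy [+voice], [−nasal], [−dorsal].

l, z, r, dʒ, b, ð, ɾ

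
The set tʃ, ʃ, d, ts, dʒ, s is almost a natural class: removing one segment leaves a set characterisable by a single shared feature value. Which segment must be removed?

d

[strident] groups all but one: /tʃ, ʃ, dʒ, ts, s/ share [+strident] while /d/ (voiced alveolar stop) alone is [−strident]. Removing any other segment would not leave a single-feature class that excludes it.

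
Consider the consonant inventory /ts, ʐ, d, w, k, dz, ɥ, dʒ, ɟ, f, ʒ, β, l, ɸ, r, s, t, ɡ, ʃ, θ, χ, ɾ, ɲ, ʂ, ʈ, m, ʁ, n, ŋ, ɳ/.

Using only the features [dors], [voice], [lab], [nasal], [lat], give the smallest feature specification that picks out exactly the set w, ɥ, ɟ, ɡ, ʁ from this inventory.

Every target segment is [+voice], [−nasal], [+dorsal]; each remaining inventory member fails at least one of these. Each conjunct is needed — [−nasal, +dorsal] alone would also admit /k, χ/; [+voice, +dorsal] alone would also admit /ɲ, ŋ/; [+voice, −nasal] alone would also admit /ʐ, d, dz, dʒ, …/ — and no other combination of two listed features has exactly this extension, so three is the minimum.

[+voice, −nasal, +dors]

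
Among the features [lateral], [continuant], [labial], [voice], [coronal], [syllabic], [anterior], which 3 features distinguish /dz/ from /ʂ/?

[voice], [continuant], [anterior]

/dz/ is the voiced alveolar affricate and /ʂ/ is the voiceless retroflex fricative. Both are [−lateral], [−labial], [+coronal], [−syllabic]. /dz/ is [+voice] while /ʂ/ is [−voice]; /dz/ is [−continuant] while /ʂ/ is [+continuant]; /dz/ is [+anterior] while /ʂ/ is [−anterior], so the distinguishing features are [voice], [continuant], [anterior].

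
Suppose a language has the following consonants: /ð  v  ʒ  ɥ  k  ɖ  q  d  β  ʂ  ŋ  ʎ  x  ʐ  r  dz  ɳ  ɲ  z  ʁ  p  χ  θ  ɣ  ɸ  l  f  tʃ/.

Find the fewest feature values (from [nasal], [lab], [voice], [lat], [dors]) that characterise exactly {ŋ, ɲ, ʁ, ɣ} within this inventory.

Every target segment is [+voice], [−lateral], [−labial], [+dorsal]; each remaining inventory member fails at least one of these. Each conjunct is needed — [−lateral, −labial, +dorsal] alone would also admit /k, q, x, χ/; [+voice, −labial, +dorsal] alone would also admit /ʎ/; [+voice, −lateral, +dorsal] alone would also admit /ɥ/; [+voice, −lateral, −labial] alone would also admit /ð, ʒ, ɖ, d, …/ — and no other combination of three listed features has exactly this extension, so four is the minimum.

[+voice, −lat, −lab, +dors]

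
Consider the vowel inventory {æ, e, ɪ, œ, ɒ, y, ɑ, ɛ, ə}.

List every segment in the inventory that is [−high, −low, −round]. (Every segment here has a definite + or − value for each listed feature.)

Checking each segment against [−high], [−low], [−round]: /e/ (mid front unrounded tense vowel), /ɛ/ (mid front unrounded lax vowel), /ə/ (mid central vowel (schwa)) satisfy every feature; every other segment in the inventory fails at least one.

e, ɛ, ə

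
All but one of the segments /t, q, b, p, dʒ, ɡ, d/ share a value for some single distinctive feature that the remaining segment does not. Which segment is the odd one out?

/d, b, p, ɡ, t, q/ are all [−delayed release], but /dʒ/ (voiced postalveolar affricate) is [+delayed release]. No other single segment can be removed to leave a set sharing one feature value that the removed segment lacks, so /dʒ/ is the odd one out.

dʒ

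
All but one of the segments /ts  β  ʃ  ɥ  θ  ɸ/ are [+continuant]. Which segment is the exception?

ts

Every segment except /ts/ is [+continuant]. /ts/ (voiceless alveolar affricate) is [−continuant], so it is the exception.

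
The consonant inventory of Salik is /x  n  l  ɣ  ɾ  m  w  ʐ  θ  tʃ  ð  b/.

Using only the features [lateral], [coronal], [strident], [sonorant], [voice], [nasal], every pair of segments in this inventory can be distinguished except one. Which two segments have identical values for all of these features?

/ɣ/ (voiced velar fricative) and /b/ (voiced bilabial stop) are both [−lateral], [−coronal], [−strident], [−sonorant], [+voice], [−nasal], so none of the listed features separates them. (They do differ in [continuant], [labial] and [dorsal], which are not among the given features.) Every other pair in the inventory differs on at least one listed feature.

ɣ, b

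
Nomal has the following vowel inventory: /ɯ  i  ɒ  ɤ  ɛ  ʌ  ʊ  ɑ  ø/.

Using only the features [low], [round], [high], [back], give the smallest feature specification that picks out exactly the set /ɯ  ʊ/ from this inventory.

[+high, +back]

/ɯ, ʊ/ are all [+high], [+back], and no other segment in the inventory matches both values. Dropping any one of them over-generates: [+back] alone would also admit /ɒ, ɤ, ʌ, ɑ/; [+high] alone would also admit /i/. No other single listed feature picks out exactly this set either, so fewer than two features will not do.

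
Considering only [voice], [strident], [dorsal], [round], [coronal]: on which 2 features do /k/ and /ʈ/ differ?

The two segments share [-voice], [-strident], [-round]. The only features from the list on which they differ: /k/ is [-coronal] while /ʈ/ is [+coronal]; /k/ is [+dorsal] while /ʈ/ is [-dorsal].

[coronal], [dorsal]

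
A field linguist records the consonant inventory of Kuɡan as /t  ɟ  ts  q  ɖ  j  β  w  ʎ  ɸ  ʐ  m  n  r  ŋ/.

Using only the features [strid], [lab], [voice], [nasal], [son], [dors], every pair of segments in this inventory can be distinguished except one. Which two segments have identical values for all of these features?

/j/ (palatal glide) and /ʎ/ (palatal lateral approximant) are both [−strident], [−labial], [+voice], [−nasal], [+sonorant], [+dorsal], so none of the listed features separates them. (They do differ in [lateral], which is not among the given features.) Every other pair in the inventory differs on at least one listed feature.

j, ʎ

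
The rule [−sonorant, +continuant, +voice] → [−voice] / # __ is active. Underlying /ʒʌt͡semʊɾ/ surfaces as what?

[ʃʌt͡semʊɾ]

The only segment in the rule's environment that also matches [−sonorant, +continuant, +voice] is /ʒ/. Applying [−voice] turns the voiced postalveolar fricative into /ʃ/ (voiceless postalveolar fricative), giving [ʃʌt͡semʊɾ].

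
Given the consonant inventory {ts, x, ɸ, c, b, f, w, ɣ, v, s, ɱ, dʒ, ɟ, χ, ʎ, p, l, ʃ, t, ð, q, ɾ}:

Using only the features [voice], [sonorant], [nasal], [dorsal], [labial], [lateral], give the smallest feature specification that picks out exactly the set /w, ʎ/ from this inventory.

The class [+sonorant], [+dorsal] has exactly /w, ʎ/ as its extension in this inventory. No smaller conjunction from the listed features achieves this: [+dorsal] alone would also admit /x, c, ɣ, ɟ, …/; [+sonorant] alone would also admit /ɱ, l, ɾ/; and checking the remaining single features turns up none with this extension.

[+sonorant, +dorsal]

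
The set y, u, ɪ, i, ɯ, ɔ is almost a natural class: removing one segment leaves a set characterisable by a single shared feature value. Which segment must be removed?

The remaining segments after removing /ɔ/ share [+high]; /ɔ/ (mid back rounded lax vowel) is [−high]. For every other candidate removal, the leftover set fails to share any single feature value that the removed segment lacks.

ɔ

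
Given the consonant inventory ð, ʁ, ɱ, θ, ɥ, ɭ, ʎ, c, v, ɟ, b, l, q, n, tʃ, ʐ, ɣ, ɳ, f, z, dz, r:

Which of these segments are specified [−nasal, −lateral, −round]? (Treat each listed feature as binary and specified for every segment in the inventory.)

ð, ʁ, θ, c, v, ɟ, b, q, tʃ, ʐ, ɣ, f, z, dz, r

Checking each segment against [−nasal], [−lateral], [−round]: /ð/ (voiced dental fricative), /ʁ/ (voiced uvular fricative), /θ/ (voiceless dental fricative), /c/ (voiceless palatal stop), /v/ (voiced labiodental fricative), /ɟ/ (voiced palatal stop), among others, satisfy every feature; every other segment in the inventory fails at least one.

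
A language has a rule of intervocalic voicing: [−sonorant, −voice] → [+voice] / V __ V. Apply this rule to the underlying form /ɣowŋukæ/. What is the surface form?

The only segment in the rule's environment that also matches [−sonorant, −voice] is /k/. Applying [+voice] turns the voiceless velar stop into /ɡ/ (voiced velar stop), giving [ɣowŋuɡæ].

[ɣowŋuɡæ]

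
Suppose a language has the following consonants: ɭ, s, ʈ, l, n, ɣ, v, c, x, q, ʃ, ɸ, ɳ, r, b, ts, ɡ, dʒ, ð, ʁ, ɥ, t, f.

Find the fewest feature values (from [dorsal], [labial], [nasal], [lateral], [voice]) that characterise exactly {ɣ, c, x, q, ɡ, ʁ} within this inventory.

Every target segment is [-labial], [+dorsal]; each remaining inventory member fails at least one of these. Each conjunct is needed — [+dorsal] alone would also admit /ɥ/; [-labial] alone would also admit /ɭ, s, ʈ, l, …/ — and no other single listed feature has exactly this extension, so two is the minimum.

[-labial, +dorsal]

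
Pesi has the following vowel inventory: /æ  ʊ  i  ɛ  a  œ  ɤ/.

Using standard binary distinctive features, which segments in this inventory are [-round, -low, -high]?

Among the inventory, the [-round] segments are /æ, i, ɛ, a, ɤ/.
Among these, [-low] gives /i, ɛ, ɤ/.
Of those, [-high] leaves /ɛ, ɤ/.

ɛ, ɤ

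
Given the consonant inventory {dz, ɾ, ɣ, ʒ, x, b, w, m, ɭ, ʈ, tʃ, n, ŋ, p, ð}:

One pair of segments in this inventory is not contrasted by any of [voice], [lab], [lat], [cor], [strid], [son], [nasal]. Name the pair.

ʒ, dz

Both /ʒ/ and /dz/ are [+voice], [−labial], [−lateral], [+coronal], [+strident], [−sonorant], [−nasal]. Since the list omits [continuant], [anterior] and [distributed] — which do distinguish the voiced postalveolar fricative from the voiced alveolar affricate — this pair collapses; all other pairs remain distinct.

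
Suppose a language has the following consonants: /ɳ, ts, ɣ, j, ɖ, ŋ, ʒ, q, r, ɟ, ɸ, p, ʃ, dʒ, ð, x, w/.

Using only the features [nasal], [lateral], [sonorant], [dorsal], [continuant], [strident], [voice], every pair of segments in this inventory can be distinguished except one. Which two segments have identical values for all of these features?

j, w

Both /j/ and /w/ are [−nasal], [−lateral], [+sonorant], [+dorsal], [+continuant], [−strident], [+voice]. Since the list omits [labial], [round] and [back] — which do distinguish the palatal glide from the labial-velar glide — this pair collapses; all other pairs remain distinct.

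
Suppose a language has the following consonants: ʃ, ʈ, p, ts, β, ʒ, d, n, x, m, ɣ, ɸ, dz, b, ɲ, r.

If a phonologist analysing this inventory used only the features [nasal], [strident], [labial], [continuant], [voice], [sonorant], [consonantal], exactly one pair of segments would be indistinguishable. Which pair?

Both /ɲ/ and /n/ are [+nasal], [-strident], [-labial], [-continuant], [+voice], [+sonorant], [+consonantal]. Since the list omits [dorsal] — which does distinguish the palatal nasal from the alveolar nasal — this pair collapses; all other pairs remain distinct.

ɲ, n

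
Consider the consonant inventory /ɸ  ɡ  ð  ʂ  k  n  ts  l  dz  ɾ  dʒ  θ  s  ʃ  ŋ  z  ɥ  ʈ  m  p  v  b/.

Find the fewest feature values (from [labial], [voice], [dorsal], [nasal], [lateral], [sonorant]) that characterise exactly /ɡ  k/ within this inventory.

[−sonorant, +dorsal]

/ɡ, k/ are all [−sonorant], [+dorsal], and no other segment in the inventory matches both values. Dropping any one of them over-generates: [+dorsal] alone would also admit /ŋ, ɥ/; [−sonorant] alone would also admit /ɸ, ð, ʂ, ts, …/. No other single listed feature picks out exactly this set either, so fewer than two features will not do.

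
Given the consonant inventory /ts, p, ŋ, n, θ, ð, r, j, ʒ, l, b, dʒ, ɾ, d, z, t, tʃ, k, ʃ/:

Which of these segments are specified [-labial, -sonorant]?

ts, θ, ð, ʒ, dʒ, d, z, t, tʃ, k, ʃ

The [-labial] segments are /ts, ŋ, n, θ, ð, r, j, ʒ, l, dʒ, ɾ, d, z, t, tʃ, k, ʃ/.
Among these, [-sonorant] leaves /ts, θ, ð, ʒ, dʒ, d, z, t, tʃ, k, ʃ/.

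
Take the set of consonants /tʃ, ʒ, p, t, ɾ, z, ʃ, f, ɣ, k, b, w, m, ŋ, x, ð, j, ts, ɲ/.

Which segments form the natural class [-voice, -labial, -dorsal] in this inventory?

Checking each segment against [-voice], [-labial], [-dorsal]: /tʃ/ (voiceless postalveolar affricate), /t/ (voiceless alveolar stop), /ʃ/ (voiceless postalveolar fricative), /ts/ (voiceless alveolar affricate) satisfy every feature; every other segment in the inventory fails at least one.

tʃ, t, ʃ, ts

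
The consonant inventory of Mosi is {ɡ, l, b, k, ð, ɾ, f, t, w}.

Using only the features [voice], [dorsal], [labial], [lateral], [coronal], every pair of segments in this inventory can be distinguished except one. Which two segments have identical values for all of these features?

/ð/ (voiced dental fricative) and /ɾ/ (alveolar tap) are both [+voice], [-dorsal], [-labial], [-lateral], [+coronal], so none of the listed features separates them. (They do differ in [sonorant], which is not among the given features.) Every other pair in the inventory differs on at least one listed feature.

ð, ɾ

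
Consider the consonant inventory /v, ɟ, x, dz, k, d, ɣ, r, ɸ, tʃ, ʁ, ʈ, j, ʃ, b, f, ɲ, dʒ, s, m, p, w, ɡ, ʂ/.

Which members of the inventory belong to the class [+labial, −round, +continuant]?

v, ɸ, f

Eliminate segments failing any feature: /ɟ, x, dz, k, d, ɣ, r, tʃ, ʁ, ʈ, j, ʃ, ɲ, dʒ, s, ɡ, ʂ/ are [−labial]; /b, m, p/ are [−continuant]; /w/ is [+round]. The remaining /v, ɸ, f/ satisfy [+labial], [−round], [+continuant].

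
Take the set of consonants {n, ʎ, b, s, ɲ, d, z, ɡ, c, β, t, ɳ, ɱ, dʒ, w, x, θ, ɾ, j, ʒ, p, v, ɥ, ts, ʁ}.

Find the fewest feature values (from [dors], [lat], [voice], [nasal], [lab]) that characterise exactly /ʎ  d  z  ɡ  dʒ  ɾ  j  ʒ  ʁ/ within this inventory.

Every target segment is [+voice], [−nasal], [−labial]; each remaining inventory member fails at least one of these. Each conjunct is needed — [−nasal, −labial] alone would also admit /s, c, t, x, …/; [+voice, −labial] alone would also admit /n, ɲ, ɳ/; [+voice, −nasal] alone would also admit /b, β, w, v, …/ — and no other combination of two listed features has exactly this extension, so three is the minimum.

[+voice, −nasal, −lab]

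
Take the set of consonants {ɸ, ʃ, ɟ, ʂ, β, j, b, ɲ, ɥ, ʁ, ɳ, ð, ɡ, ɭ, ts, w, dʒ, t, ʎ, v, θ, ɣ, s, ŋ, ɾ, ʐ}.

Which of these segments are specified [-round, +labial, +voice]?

β, b, v

Eliminate segments failing any feature: /ɸ/ is [-voice]; /ʃ, ɟ, ʂ, j, ɲ, ʁ, ɳ, ð, ɡ, ɭ, ts, dʒ, t, ʎ, θ, ɣ, s, ŋ, ɾ, ʐ/ are [-labial]; /ɥ, w/ are [+round]. The remaining /β, b, v/ satisfy [-round], [+labial], [+voice].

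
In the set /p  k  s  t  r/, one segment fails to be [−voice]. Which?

/r/ is the alveolar trill, which is [+voice]; the rest — /t, p, k, s/ — are [−voice].

r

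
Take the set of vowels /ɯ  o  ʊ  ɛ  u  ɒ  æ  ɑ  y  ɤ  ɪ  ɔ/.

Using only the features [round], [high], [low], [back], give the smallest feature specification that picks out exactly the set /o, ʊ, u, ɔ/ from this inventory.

[-low, +back, +round]

The class [-low], [+back], [+round] has exactly /o, ʊ, u, ɔ/ as its extension in this inventory. No smaller conjunction from the listed features achieves this: [+back, +round] alone would also admit /ɒ/; [-low, +round] alone would also admit /y/; [-low, +back] alone would also admit /ɯ, ɤ/; and checking the remaining two-feature bundles turns up none with this extension.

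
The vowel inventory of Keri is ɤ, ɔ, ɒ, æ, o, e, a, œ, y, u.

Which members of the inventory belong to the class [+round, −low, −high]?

The [+round] segments are /ɔ, ɒ, o, œ, y, u/.
Within that set, [−low] gives /ɔ, o, œ, y, u/.
Intersecting with [−high] leaves /ɔ, o, œ/.

ɔ, o, œ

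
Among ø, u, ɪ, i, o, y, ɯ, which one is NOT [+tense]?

ɪ

Every segment except /ɪ/ is [+tense]. /ɪ/ (high front unrounded lax vowel) is [−tense], so it is the exception.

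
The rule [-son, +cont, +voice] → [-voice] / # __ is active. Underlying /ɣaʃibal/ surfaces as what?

The only segment in the rule's environment that also matches [-son, +cont, +voice] is /ɣ/. Applying [-voice] turns the voiced velar fricative into /x/ (voiceless velar fricative), giving [xaʃibal].

[xaʃibal]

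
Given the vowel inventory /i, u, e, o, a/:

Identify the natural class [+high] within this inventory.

i, u

The [+high] segments here are /i, u/; the remaining /e, o, a/ are [-high].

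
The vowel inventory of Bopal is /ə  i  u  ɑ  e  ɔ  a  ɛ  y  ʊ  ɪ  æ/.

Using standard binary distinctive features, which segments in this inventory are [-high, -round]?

ə, ɑ, e, a, ɛ, æ

Among the inventory, the [-high] segments are /ə, ɑ, e, ɔ, a, ɛ, æ/.
Then [-round] leaves /ə, ɑ, e, a, ɛ, æ/.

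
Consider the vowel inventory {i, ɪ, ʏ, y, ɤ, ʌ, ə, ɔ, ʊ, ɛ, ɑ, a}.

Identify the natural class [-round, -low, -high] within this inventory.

ɤ, ʌ, ə, ɛ

Eliminate segments failing any feature: /i, ɪ/ are [+high]; /ʏ, y, ɔ, ʊ/ are [+round]; /ɑ, a/ are [+low]. The remaining /ɤ, ʌ, ə, ɛ/ satisfy [-round], [-low], [-high].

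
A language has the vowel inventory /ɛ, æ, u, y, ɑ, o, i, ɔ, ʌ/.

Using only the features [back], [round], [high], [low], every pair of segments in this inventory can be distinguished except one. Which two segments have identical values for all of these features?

o, ɔ

Both /o/ and /ɔ/ are [+back], [+round], [-high], [-low]. Since the list omits [tense] — which does distinguish the mid back rounded tense vowel from the mid back rounded lax vowel — this pair collapses; all other pairs remain distinct.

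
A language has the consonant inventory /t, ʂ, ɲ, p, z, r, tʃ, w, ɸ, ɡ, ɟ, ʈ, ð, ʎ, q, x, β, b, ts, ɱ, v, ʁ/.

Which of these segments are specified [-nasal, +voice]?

z, r, w, ɡ, ɟ, ð, ʎ, β, b, v, ʁ

The [-nasal] segments are /t, ʂ, p, z, r, tʃ, w, ɸ, ɡ, ɟ, ʈ, ð, ʎ, q, x, β, b, ts, v, ʁ/.
Among these, [+voice] leaves /z, r, w, ɡ, ɟ, ð, ʎ, β, b, v, ʁ/.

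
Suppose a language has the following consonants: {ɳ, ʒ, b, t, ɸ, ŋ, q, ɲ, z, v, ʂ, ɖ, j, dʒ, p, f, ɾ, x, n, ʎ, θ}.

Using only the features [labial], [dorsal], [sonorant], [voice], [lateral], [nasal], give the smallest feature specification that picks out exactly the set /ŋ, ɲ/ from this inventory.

/ŋ, ɲ/ are all [+nasal], [+dorsal], and no other segment in the inventory matches both values. Dropping any one of them over-generates: [+dorsal] alone would also admit /q, j, x, ʎ/; [+nasal] alone would also admit /ɳ, n/. No other single listed feature picks out exactly this set either, so fewer than two features will not do.

[+nasal, +dorsal]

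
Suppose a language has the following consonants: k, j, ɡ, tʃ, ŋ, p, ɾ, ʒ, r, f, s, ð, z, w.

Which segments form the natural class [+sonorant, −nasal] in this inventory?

Checking each segment against [+sonorant], [−nasal]: /j/ (palatal glide), /ɾ/ (alveolar tap), /r/ (alveolar trill), /w/ (labial-velar glide) satisfy every feature; every other segment in the inventory fails at least one.

j, ɾ, r, w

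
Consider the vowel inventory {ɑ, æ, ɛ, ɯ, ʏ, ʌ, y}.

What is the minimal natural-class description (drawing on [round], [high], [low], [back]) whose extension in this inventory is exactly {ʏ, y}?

[+round]

Every target segment is [+round] and no other inventory member is, so one feature is enough.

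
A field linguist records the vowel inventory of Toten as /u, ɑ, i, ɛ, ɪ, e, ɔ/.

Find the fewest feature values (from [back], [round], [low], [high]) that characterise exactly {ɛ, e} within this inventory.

[-high, -back]

Every target segment is [-high], [-back]; each remaining inventory member fails at least one of these. Each conjunct is needed — [-back] alone would also admit /i, ɪ/; [-high] alone would also admit /ɑ, ɔ/ — and no other single listed feature has exactly this extension, so two is the minimum.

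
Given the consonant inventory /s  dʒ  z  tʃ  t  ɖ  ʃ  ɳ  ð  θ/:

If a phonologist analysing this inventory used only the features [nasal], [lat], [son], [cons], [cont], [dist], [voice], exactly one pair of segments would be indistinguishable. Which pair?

/θ/ (voiceless dental fricative) and /ʃ/ (voiceless postalveolar fricative) are both [-nasal], [-lateral], [-sonorant], [+consonantal], [+continuant], [+distributed], [-voice], so none of the listed features separates them. (They do differ in [strident] and [anterior], which are not among the given features.) Every other pair in the inventory differs on at least one listed feature.

θ, ʃ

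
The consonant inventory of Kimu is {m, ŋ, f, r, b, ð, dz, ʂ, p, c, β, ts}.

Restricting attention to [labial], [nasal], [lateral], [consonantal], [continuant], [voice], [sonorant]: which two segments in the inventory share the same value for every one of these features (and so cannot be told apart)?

ts, c

/ts/ (voiceless alveolar affricate) and /c/ (voiceless palatal stop) are both [-labial], [-nasal], [-lateral], [+consonantal], [-continuant], [-voice], [-sonorant], so none of the listed features separates them. (They do differ in [strident], [delayed release] and [dorsal], which are not among the given features.) Every other pair in the inventory differs on at least one listed feature.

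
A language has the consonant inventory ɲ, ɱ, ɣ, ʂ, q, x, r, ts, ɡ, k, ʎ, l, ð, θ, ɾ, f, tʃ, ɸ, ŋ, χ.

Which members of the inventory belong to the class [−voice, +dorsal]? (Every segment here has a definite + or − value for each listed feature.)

Checking each segment against [−voice], [+dorsal]: /q/ (voiceless uvular stop), /x/ (voiceless velar fricative), /k/ (voiceless velar stop), /χ/ (voiceless uvular fricative) satisfy every feature; every other segment in the inventory fails at least one.

q, x, k, χ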